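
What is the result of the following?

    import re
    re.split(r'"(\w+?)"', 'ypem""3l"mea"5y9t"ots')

Matches to split on: at [5:9] → '"3l"'; at [12:18] → '"5y9t"'.
`re.split` interleaves the captured-group text with the surrounding fragments.

['ypem"', '3l', 'mea', '5y9t', 'ots']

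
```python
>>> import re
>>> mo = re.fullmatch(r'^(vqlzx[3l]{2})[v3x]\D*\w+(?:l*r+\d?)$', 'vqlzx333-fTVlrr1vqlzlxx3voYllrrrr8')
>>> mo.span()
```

The pattern matches anchored at the start of the string; then the literal 'vq', then the literal 'lzx', then exactly 2 of one of [3l] (captured); then one of [v3x], then zero or more of a non-digit; then one or more of a word character; then zero or more of a literal 'l', then one or more of a literal 'r', then optionally a digit (non-capturing group); then anchored at the end.
For `fullmatch`, every character of the input must be accounted for by the pattern.
The match spans [0:34] → 'vqlzx333-fTVlrr1vqlzlxx3voYllrrrr8'.
Captured: group 1 = 'vqlzx33'.

(0, 34)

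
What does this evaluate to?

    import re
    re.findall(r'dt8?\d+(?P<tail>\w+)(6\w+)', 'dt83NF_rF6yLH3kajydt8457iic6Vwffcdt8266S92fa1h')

Pattern: the literal 'dt', then optionally the literal '8', then one or more of a digit; then one or more of a word character (captured as 'tail'); then a literal '6', then one or more of a word character (captured).
Multiple groups make `findall` return tuples — one 2-tuple for the one match.

[('NF_rF6yLH3kajydt8457iic6Vwffcdt826', '6S92fa1h')]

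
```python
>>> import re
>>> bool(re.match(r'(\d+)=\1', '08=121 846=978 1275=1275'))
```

False

With `match`, the pattern is implicitly anchored at the beginning.
Here the string doesn't start with a match, so the call returns None, and `bool(None)` is False.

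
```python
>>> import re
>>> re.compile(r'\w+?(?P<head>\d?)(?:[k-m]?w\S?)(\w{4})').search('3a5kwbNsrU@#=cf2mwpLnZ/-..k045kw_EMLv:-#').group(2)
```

This matches one or more of a word character (lazy); then optionally a digit (captured as 'head'); then optionally a character in [k-m], then the literal 'w', then optionally a non-whitespace character (non-capturing group); then exactly 4 of a word character (captured).
The `?` after the quantifier makes it lazy — it takes as little as possible before letting the rest of the pattern try.
Unlike `match`, `search` isn't anchored — it looks for the pattern anywhere in the string.
The match spans [0:10] → '3a5kwbNsrU'.
Captured: group 1 = '5', group 2 = 'NsrU'.

'NsrU'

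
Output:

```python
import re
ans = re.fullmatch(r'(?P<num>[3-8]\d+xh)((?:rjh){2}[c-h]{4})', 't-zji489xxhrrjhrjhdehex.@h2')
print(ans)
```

None

`fullmatch` succeeds only if the pattern covers the string from start to end.
Here there's no way to consume every character, so the call returns None.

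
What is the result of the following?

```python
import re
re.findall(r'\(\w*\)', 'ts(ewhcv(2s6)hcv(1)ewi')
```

['(2s6)', '(1)']

Since nothing is captured, `findall` lists the 2 matched substrings directly.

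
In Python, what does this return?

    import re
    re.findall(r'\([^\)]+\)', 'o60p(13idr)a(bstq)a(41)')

['(13idr)', '(bstq)', '(41)']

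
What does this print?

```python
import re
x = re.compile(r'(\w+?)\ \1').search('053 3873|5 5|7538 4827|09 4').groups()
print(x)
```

('3',)

The match spans [2:5] → '3 3'.
Captured: group 1 = '3'.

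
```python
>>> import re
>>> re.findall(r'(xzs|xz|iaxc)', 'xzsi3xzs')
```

`|` is ordered: at each position the engine commits to the first alternative that works.
`findall` collects group 1 from each match (2 total).

['xzs', 'xzs']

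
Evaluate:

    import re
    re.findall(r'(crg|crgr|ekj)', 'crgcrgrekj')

Alternation tries branches left to right and keeps the first one that lets the overall match succeed at that position.
Matches: at [0:3] match 'crg', group 1 = 'crg'; at [3:6] match 'crg', group 1 = 'crg'; at [7:10] match 'ekj', group 1 = 'ekj'.
Because there's exactly one group, `findall` drops the full match and keeps group 1 from each hit.

['crg', 'crg', 'ekj']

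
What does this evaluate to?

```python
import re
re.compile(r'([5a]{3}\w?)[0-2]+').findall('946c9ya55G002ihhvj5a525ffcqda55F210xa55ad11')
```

Pattern: exactly 3 of one of [5a], then optionally a word character (captured); then one or more of a character in [0-2].
Scanning left to right: at [6:13] match 'a55G002', group 1 = 'a55G'; at [18:22] match '5a52', group 1 = '5a5'; at [28:35] match 'a55F210', group 1 = 'a55F'; at [37:43] match '55ad11', group 1 = '55ad'.
With a single group, `findall` returns only what that group captured — 4 items.

['a55G', '5a5', 'a55F', '55ad']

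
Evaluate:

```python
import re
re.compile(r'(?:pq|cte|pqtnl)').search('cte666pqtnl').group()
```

`re.search` tries every starting position until one works.
The match spans [0:3] → 'cte'.

'cte'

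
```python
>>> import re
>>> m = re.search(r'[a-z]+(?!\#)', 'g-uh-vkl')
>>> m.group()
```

Because the assertion is negative and zero-width, positions next to the forbidden text are skipped.
Unlike `match`, `search` isn't anchored — it looks for the pattern anywhere in the string.
The match spans [0:1] → 'g'.

'g'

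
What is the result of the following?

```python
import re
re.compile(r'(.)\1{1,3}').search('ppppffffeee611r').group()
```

'pppp'

The backreference `\1` re-matches whatever the first group consumed, character for character.
`re.search` scans for the first position where the pattern succeeds.
The match spans [0:4] → 'pppp'.
Captured: group 1 = 'p'.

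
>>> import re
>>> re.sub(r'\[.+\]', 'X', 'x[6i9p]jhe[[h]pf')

'xXpf'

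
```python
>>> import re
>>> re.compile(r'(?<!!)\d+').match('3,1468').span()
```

(0, 1)

A negative assertion filters positions out without eating any characters.
`re.match` won't scan ahead — the pattern has to work from the very first character.
The match spans [0:1] → '3'.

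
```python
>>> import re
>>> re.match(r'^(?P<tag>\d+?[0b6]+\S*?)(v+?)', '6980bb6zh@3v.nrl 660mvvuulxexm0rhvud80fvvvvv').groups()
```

('6980bb6zh@3', 'v')

Pattern: anchored at the start of the string; then one or more of a digit (lazy), then one or more of one of [0b6], then zero or more of a non-whitespace character (lazy) (captured as 'tag'); then one or more of a literal 'v' (lazy) (captured).
With `match`, the pattern is implicitly anchored at the beginning.
The match spans [0:12] → '6980bb6zh@3v'.
Captured: group 1 = '6980bb6zh@3', group 2 = 'v'.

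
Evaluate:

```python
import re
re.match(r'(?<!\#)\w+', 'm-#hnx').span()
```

(0, 1)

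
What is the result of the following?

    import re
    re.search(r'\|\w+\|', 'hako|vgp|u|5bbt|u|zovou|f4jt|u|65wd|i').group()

'|vgp|'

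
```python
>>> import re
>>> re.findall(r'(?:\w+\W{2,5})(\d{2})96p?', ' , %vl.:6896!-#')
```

The pattern matches one or more of a word character, then 2 to 5 of a non-word character (non-capturing group); then exactly 2 of a digit (captured); then the literal '96', then optionally the literal 'p'.
Scanning left to right: at [4:12] match 'vl.:6896', group 1 = '68'.
With a single group, `findall` returns only what that group captured — 1 item.

['68']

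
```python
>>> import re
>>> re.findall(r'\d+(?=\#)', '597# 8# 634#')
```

['597', '8', '634']

Because the assertion is zero-width, the text it checks is not consumed and won't appear in the result.
No capturing groups, so `findall` returns the 3 full match strings.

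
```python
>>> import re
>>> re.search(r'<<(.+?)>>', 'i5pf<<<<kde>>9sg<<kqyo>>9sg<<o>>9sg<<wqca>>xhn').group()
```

A `+?`/`*?`/`{m,n}?` starts at its minimum and grows only as far as needed for what follows to match.
The match spans [4:13] → '<<<<kde>>'.

'<<<<kde>>'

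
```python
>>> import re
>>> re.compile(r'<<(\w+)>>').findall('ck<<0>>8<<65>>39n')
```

Scanning left to right: at [2:7] match '<<0>>', group 1 = '0'; at [8:14] match '<<65>>', group 1 = '65'.
Because there's exactly one group, `findall` drops the full match and keeps group 1 from each hit.

['0', '65']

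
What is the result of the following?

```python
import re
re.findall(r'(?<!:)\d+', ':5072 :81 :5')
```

`(?!…)`/`(?<!…)` only lets a position through if the neighbouring text does NOT match; no characters are consumed.
No capturing groups, so `findall` returns the 2 full match strings.

['072', '1']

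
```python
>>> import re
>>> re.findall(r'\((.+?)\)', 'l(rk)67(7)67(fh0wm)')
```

['rk', '7', 'fh0wm']

The `?` after the quantifier makes it lazy — it takes as little as possible before letting the rest of the pattern try.
Walking the string: at [1:5] match '(rk)', group 1 = 'rk'; at [7:10] match '(7)', group 1 = '7'; at [12:19] match '(fh0wm)', group 1 = 'fh0wm'.
With a single group, `findall` returns only what that group captured — 3 items.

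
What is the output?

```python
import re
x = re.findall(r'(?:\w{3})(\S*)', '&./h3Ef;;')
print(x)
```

['f;;']

Pattern: exactly 3 of a word character (non-capturing group); then zero or more of a non-whitespace character (captured).
Scanning left to right: at [3:9] match 'h3Ef;;', group 1 = 'f;;'.
Because there's exactly one group, `findall` drops the full match and keeps group 1 from the one hit.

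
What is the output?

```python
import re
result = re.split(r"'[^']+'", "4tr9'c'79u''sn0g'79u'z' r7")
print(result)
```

['4tr9', "79u'", '79u', ' r7']

Each match becomes a cut point; 4 segments remain.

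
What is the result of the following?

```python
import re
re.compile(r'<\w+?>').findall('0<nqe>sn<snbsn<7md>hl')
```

['<nqe>', '<7md>']

`findall` yields the raw match text (2 of them) because the pattern has no groups.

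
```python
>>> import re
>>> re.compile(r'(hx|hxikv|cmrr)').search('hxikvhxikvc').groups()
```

('hx',)

The regex engine tests alternatives in the order written; an earlier branch that matches wins even if a later one would match more.
`re.search` tries every starting position until one works.
The match spans [0:2] → 'hx'.
Captured: group 1 = 'hx'.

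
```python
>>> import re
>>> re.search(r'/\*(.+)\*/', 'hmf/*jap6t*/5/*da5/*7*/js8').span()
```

(3, 23)

Unlike `match`, `search` isn't anchored — it looks for the pattern anywhere in the string.
The match spans [3:23] → '/*jap6t*/5/*da5/*7*/'.
Captured: group 1 = 'jap6t*/5/*da5/*7'.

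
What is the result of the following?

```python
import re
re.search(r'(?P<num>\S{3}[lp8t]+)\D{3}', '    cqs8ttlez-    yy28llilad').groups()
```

The pattern matches exactly 3 of a non-whitespace character, then one or more of one of [lp8t] (captured as 'num'); then exactly 3 of a non-digit.
`re.search` tries every starting position until one works.
The match spans [4:14] → 'cqs8ttlez-'.
Captured: group 1 = 'cqs8ttl'.

('cqs8ttl',)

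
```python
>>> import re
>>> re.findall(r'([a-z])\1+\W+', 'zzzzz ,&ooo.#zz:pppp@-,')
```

['z', 'o', 'z', 'p']

The backreference `\1` re-matches whatever the first group consumed, character for character.
Walking the string: at [0:8] match 'zzzzz ,&', group 1 = 'z'; at [8:13] match 'ooo.#', group 1 = 'o'; at [13:16] match 'zz:', group 1 = 'z'; at [16:23] match 'pppp@-,', group 1 = 'p'.
One capturing group, so `findall` returns just the captured substring from each match — 4 in all.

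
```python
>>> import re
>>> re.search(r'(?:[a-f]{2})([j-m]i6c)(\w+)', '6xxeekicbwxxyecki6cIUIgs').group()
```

'ecki6cIUIgs'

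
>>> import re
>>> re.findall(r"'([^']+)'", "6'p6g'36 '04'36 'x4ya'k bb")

With a single group, `findall` returns only what that group captured — 3 items.

['p6g', '04', 'x4ya']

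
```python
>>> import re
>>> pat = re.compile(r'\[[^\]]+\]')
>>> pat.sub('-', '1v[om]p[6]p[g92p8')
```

Matches: at [2:6] → '[om]'; at [7:10] → '[6]'.
`sub` substitutes '-' at each match site.

'1v-p-p[g92p8'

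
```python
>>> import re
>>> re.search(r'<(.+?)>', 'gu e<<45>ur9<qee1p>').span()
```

Unlike `match`, `search` isn't anchored — it looks for the pattern anywhere in the string.
The match spans [4:9] → '<<45>'.
Captured: group 1 = '<45'.

(4, 9)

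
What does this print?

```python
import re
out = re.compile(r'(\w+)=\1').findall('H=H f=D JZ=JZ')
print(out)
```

A backreference is literal: `\1` must see the identical characters the first group matched.
Because there's exactly one group, `findall` drops the full match and keeps group 1 from each hit.

['H', 'JZ']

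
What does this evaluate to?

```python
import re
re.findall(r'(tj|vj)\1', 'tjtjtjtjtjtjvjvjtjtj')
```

['tj', 'tj', 'tj', 'vj', 'tj']

`\1` has to match the exact text group 1 already captured.
With a single group, `findall` returns only what that group captured — 5 items.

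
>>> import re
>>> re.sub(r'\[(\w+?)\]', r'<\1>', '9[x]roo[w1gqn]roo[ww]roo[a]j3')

'9<x>roo<w1gqn>roo<ww>roo<a>j3'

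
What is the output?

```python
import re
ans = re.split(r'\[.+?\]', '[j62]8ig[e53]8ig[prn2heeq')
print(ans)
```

The `?` after the quantifier makes it lazy — it takes as little as possible before letting the rest of the pattern try.
`split` removes every match and returns the 3 fragments in between.

['', '8ig', '8ig[prn2heeq']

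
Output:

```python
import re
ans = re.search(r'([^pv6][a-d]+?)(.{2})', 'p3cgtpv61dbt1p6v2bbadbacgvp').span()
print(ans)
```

(1, 5)

This matches any character except [pv6], then one or more of a character in [a-d] (lazy) (captured); then exactly 2 of any character (captured).
Unlike `match`, `search` isn't anchored — it looks for the pattern anywhere in the string.
The match spans [1:5] → '3cgt'.
Captured: group 1 = '3c', group 2 = 'gt'.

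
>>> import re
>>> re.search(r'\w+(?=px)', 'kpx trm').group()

The `(?=…)`/`(?<=…)` assertion just peeks at neighbouring text; it doesn't advance the match position.
Unlike `match`, `search` isn't anchored — it looks for the pattern anywhere in the string.
The match spans [0:1] → 'k'.

'k'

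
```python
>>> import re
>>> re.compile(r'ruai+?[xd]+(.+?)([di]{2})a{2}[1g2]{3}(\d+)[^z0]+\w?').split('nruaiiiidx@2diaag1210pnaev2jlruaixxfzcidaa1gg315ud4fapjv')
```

With a capturing group present, the delimiter's captured portion is kept in the result list.

['n', '@2', 'di', '10', 'cidaa1gg315ud4fapjv']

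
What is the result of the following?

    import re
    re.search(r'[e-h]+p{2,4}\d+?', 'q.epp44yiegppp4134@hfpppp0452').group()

This matches one or more of a character in [e-h], then 2 to 4 of the literal 'p'; then one or more of a digit (lazy).
The match spans [2:6] → 'epp4'.

'epp4'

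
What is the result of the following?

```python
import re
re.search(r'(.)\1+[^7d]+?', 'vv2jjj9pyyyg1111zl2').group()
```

'vv2'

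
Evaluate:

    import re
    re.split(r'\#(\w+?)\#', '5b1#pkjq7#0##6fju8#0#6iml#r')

`re.split` interleaves the captured-group text with the surrounding fragments.

['5b1', 'pkjq7', '0#', '6fju8', '0', '6iml', 'r']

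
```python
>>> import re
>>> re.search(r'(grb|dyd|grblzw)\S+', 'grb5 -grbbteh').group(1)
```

'grb'

`re.search` scans for the first position where the pattern succeeds.
The match spans [0:4] → 'grb5'.
Captured: group 1 = 'grb'.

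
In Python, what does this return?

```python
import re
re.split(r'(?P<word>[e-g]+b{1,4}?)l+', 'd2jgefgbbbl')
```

With a capturing group present, the delimiter's captured portion is kept in the result list.

['d2j', 'gefgbbb', '']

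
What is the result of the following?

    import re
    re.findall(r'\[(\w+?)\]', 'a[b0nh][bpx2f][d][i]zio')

Matches: at [1:7] match '[b0nh]', group 1 = 'b0nh'; at [7:14] match '[bpx2f]', group 1 = 'bpx2f'; at [14:17] match '[d]', group 1 = 'd'; at [17:20] match '[i]', group 1 = 'i'.
With a single group, `findall` returns only what that group captured — 4 items.

['b0nh', 'bpx2f', 'd', 'i']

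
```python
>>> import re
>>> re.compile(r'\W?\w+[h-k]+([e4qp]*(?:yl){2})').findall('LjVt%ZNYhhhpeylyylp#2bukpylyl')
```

['pylyl']

This matches optionally a non-word character, then one or more of a word character; then one or more of a character in [h-k]; then zero or more of one of [e4qp], then the literal 'yl' repeated 2 times (captured).
Matches: at [19:29] match '#2bukpylyl', group 1 = 'pylyl'.
`findall` collects group 1 from the one match (1 total).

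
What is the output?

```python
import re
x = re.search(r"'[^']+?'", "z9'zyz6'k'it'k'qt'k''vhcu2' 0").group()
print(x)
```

'zyz6'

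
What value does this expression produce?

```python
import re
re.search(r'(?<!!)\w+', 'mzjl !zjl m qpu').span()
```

The negative lookahead/lookbehind blocks any match where the forbidden context is present.
`search` walks the string left to right and returns the first match it finds.
The match spans [0:4] → 'mzjl'.

(0, 4)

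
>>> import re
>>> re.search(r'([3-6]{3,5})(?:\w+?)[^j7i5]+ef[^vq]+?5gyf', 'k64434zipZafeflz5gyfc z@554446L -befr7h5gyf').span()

The pattern matches 3 to 5 of a character in [3-6] (captured); then one or more of a word character (lazy) (non-capturing group); then one or more of any character except [j7i5], then the literal 'ef', then one or more of any character except [vq] (lazy); then the literal '5', then the literal 'gyf'.
A `+?`/`*?`/`{m,n}?` starts at its minimum and grows only as far as needed for what follows to match.
Unlike `match`, `search` isn't anchored — it looks for the pattern anywhere in the string.
The match spans [1:20] → '64434zipZafeflz5gyf'.
Captured: group 1 = '64434'.

(1, 20)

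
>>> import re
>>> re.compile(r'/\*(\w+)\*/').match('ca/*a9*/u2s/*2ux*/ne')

`re.match` won't scan ahead — the pattern has to work from the very first character.
Here the string doesn't start with a match, so the call returns None.

None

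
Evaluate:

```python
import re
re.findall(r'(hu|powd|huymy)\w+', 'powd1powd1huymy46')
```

With a single group, `findall` returns only what that group captured — 1 item.

['powd']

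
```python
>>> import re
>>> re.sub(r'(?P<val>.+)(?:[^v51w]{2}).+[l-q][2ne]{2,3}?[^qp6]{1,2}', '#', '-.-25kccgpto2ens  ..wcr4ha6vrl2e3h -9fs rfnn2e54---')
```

This matches one or more of any character (captured as 'val'); then exactly 2 of any character except [v51w] (non-capturing group); then one or more of any character, then a character in [l-q]; then 2 to 3 of one of [2ne] (lazy), then 1 to 2 of any character except [qp6].
Matches: at [0:48] → '-.-25kccgpto2ens  ..wcr4ha6vrl2e3h -9fs rfnn2e54'.
`sub` substitutes '#' at each match site.

'#---'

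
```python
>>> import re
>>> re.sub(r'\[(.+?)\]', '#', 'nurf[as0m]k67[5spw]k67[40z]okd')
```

'nurf#k67#k67#okd'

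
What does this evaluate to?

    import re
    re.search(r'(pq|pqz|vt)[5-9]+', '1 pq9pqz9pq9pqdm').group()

'pq9'

The match spans [2:5] → 'pq9'.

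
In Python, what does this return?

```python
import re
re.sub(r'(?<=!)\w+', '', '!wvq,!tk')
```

Lookahead/lookbehind check context without consuming it, so the matched span excludes the asserted characters.
Matches: at [1:4] → 'wvq'; at [6:8] → 'tk'.
Every occurrence is swapped for ''.

'!,!'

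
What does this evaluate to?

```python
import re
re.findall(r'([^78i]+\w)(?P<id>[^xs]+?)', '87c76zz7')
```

This matches one or more of any character except [78i], then a word character (captured); then one or more of any character except [xs] (lazy) (captured as 'id').
Walking the string: at [2:5] match 'c76', groups = ('c7', '6'); at [5:8] match 'zz7', groups = ('zz', '7').
With 2 capturing groups, `findall` returns a 2-tuple per match.

[('c7', '6'), ('zz', '7')]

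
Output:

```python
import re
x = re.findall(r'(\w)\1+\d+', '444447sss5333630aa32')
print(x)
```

['4', 's', 'a']

After group 1 captures some text, `\1` only succeeds where that same text appears again.
Scanning left to right: at [0:6] match '444447', group 1 = '4'; at [6:16] match 'sss5333630', group 1 = 's'; at [16:20] match 'aa32', group 1 = 'a'.
With a single group, `findall` returns only what that group captured — 3 items.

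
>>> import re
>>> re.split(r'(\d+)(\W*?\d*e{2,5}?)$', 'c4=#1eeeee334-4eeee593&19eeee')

['c4=#1eeeee334-4eeee', '593', '&19eeee', '']

The pattern matches one or more of a digit (captured); then zero or more of a non-word character (lazy), then zero or more of a digit, then 2 to 5 of the literal 'e' (lazy) (captured); then anchored at the end.
Matches to split on: at [19:29] → '593&19eeee'.
`re.split` interleaves the captured-group text with the surrounding fragments.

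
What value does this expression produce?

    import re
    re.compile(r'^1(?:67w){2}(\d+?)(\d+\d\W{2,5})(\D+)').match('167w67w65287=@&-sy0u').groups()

('6', '5287=@&-', 'sy')

The match spans [0:18] → '167w67w65287=@&-sy'.
Captured: group 1 = '6', group 2 = '5287=@&-', group 3 = 'sy'.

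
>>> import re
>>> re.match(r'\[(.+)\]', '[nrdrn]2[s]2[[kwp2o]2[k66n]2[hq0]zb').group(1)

'nrdrn]2[s]2[[kwp2o]2[k66n]2[hq0'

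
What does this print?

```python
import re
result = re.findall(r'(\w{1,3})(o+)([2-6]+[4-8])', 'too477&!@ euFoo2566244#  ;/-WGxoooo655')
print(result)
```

Multiple groups make `findall` return tuples — one 3-tuple for each match.

[('to', 'o', '47'), ('euF', 'oo', '2566244'), ('WGx', 'oooo', '655')]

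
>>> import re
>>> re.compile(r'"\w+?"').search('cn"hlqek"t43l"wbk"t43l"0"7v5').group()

'"hlqek"'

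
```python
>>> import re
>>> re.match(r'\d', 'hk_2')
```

None

`re.match` won't scan ahead — the pattern has to work from the very first character.
Here the pattern fails at index 0, so the call returns None.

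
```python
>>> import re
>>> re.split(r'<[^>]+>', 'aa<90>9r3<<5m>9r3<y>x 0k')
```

['aa', '9r3', '9r3', 'x 0k']

Matches to split on: at [2:6] → '<90>'; at [9:14] → '<<5m>'; at [17:20] → '<y>'.
Each match becomes a cut point; 4 segments remain.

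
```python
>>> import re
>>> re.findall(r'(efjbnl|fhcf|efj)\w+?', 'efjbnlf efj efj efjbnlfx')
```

['efjbnl', 'efjbnl']

Alternation tries branches left to right and keeps the first one that lets the overall match succeed at that position.
Walking the string: at [0:7] match 'efjbnlf', group 1 = 'efjbnl'; at [16:23] match 'efjbnlf', group 1 = 'efjbnl'.
`findall` collects group 1 from each match (2 total).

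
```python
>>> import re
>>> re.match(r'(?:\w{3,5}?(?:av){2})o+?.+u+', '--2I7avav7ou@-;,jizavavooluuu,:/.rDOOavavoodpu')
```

`match` is anchored at position 0; if the pattern doesn't fit there, it returns None.
Here the pattern fails at index 0, so the call returns None.

None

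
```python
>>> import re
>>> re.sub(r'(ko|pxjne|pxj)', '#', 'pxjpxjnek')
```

Alternation isn't longest-match — the leftmost alternative that fits at this position is chosen.
Every occurrence is swapped for '#'.

'##k'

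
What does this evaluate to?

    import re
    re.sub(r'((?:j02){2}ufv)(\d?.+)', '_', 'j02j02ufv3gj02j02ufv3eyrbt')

'_'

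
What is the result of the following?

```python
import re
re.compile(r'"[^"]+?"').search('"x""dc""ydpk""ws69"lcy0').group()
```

Unlike `match`, `search` isn't anchored — it looks for the pattern anywhere in the string.
The match spans [0:3] → '"x"'.

'"x"'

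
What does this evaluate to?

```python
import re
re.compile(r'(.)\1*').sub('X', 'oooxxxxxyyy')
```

'XXX'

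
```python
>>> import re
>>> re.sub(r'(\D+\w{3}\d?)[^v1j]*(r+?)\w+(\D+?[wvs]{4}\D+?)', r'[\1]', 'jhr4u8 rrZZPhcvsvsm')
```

'[jhr4u8]'

Pattern: one or more of a non-digit, then exactly 3 of a word character, then optionally a digit (captured); then zero or more of any character except [v1j]; then one or more of a literal 'r' (lazy) (captured); then one or more of a word character; then one or more of a non-digit (lazy), then exactly 4 of one of [wvs], then one or more of a non-digit (lazy) (captured).
Matches: at [0:19] → 'jhr4u8 rrZZPhcvsvsm'.
Each match is replaced using the text its own group 1 captured.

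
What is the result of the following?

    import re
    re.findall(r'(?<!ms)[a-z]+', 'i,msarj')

['i', 'msarj']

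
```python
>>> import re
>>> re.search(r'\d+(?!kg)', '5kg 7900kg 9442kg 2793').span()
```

`(?!…)`/`(?<!…)` only lets a position through if the neighbouring text does NOT match; no characters are consumed.
`search` walks the string left to right and returns the first match it finds.
The match spans [4:7] → '790'.

(4, 7)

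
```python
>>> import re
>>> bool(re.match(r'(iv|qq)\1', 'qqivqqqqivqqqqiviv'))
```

With `match`, the pattern is implicitly anchored at the beginning.
Here the string doesn't start with a match, so the call returns None, and `bool(None)` is False.

False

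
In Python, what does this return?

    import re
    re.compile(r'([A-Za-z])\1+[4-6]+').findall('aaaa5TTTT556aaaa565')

The backreference `\1` re-matches whatever the first group consumed, character for character.
Because there's exactly one group, `findall` drops the full match and keeps group 1 from each hit.

['a', 'T', 'a']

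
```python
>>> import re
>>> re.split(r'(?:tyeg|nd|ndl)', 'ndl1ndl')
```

['', 'l1', 'l']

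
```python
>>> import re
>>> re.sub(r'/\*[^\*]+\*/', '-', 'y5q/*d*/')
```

'y5q-'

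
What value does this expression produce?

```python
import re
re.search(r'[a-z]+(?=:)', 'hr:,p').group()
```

'hr'

The positive lookaround only admits positions where the adjacent text matches; those characters stay outside the span.
The match spans [0:2] → 'hr'.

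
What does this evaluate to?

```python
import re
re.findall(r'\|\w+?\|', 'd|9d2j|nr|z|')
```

['|9d2j|', '|z|']

Scanning left to right: at [1:7] → '|9d2j|'; at [9:12] → '|z|'.
With no groups in the pattern, `findall` gives back each whole match — 2 here.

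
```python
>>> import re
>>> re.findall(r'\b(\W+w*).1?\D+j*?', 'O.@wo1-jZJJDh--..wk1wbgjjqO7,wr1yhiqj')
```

Pattern: a word boundary (`\b`, zero-width); then one or more of a non-word character, then zero or more of the literal 'w' (captured); then any character, then optionally a literal '1'; then one or more of a non-digit, then zero or more of the literal 'j' (lazy).
`findall` collects group 1 from each match (2 total).

['.@w', ',w']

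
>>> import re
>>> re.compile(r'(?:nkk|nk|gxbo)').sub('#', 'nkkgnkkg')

The regex engine tests alternatives in the order written; an earlier branch that matches wins even if a later one would match more.
Matches: at [0:3] → 'nkk'; at [4:7] → 'nkk'.
`sub` substitutes '#' at each match site.

'#g#g'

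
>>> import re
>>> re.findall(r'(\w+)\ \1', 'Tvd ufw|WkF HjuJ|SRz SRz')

['SRz']

A backreference is literal: `\1` must see the identical characters the first group matched.
Matches: at [17:24] match 'SRz SRz', group 1 = 'SRz'.
Because there's exactly one group, `findall` drops the full match and keeps group 1 from the one hit.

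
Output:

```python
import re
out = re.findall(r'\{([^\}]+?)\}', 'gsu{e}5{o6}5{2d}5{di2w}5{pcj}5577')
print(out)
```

['e', 'o6', '2d', 'di2w', 'pcj']

With a single group, `findall` returns only what that group captured — 5 items.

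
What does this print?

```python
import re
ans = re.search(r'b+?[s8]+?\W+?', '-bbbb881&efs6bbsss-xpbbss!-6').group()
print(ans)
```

bbsss-

This matches one or more of a literal 'b' (lazy), then one or more of one of [s8] (lazy); then one or more of a non-word character (lazy).
`re.search` tries every starting position until one works.
The match spans [13:19] → 'bbsss-'.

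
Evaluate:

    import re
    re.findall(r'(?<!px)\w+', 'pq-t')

['pq', 't']

The negative lookaround is zero-width — it rules out positions where the adjacent text would match, without consuming anything.
Matches: at [0:2] → 'pq'; at [3:4] → 't'.
No capturing groups, so `findall` returns the 2 full match strings.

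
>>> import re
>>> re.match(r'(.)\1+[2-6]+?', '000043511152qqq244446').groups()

('0',)

`\1` has to match the exact text group 1 already captured.
`match` is anchored at position 0; if the pattern doesn't fit there, it returns None.
The match spans [0:5] → '00004'.
Captured: group 1 = '0'.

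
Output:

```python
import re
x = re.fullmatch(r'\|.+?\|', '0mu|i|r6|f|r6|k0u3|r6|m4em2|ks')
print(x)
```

None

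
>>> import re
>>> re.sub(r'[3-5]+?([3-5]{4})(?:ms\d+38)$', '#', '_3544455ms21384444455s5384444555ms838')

'_3544455ms21384444455s538#'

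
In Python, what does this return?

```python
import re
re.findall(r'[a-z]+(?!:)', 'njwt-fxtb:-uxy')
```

A negative assertion filters positions out without eating any characters.
With no groups in the pattern, `findall` gives back each whole match — 3 here.

['njwt', 'fxt', 'uxy']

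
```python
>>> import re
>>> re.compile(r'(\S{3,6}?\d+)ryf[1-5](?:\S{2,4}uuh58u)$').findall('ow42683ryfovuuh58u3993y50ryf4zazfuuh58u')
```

The pattern matches 3 to 6 of a non-whitespace character (lazy), then one or more of a digit (captured); then the literal 'ryf', then a character in [1-5]; then 2 to 4 of a non-whitespace character, then the literal 'uuh', then the literal '58u' (non-capturing group); then anchored at the end.
Scanning left to right: at [17:39] match 'u3993y50ryf4zazfuuh58u', group 1 = 'u3993y50'.
One capturing group, so `findall` returns just the captured substring from the one match — 1 in all.

['u3993y50']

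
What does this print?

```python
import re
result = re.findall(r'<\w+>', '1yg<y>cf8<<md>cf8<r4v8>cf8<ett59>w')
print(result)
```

Walking the string: at [3:6] → '<y>'; at [10:14] → '<md>'; at [17:23] → '<r4v8>'; at [26:33] → '<ett59>'.
With no groups in the pattern, `findall` gives back each whole match — 4 here.

['<y>', '<md>', '<r4v8>', '<ett59>']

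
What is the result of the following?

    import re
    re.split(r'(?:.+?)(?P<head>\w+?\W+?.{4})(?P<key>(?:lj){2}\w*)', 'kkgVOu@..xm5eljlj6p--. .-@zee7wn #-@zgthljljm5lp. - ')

['', 'kgVOu@..xm5e', 'ljlj6p', '', 'zee7wn #-@zgth', 'ljljm5lp', '. - ']

Pattern: one or more of any character (lazy) (non-capturing group); then one or more of a word character (lazy), then one or more of a non-word character (lazy), then exactly 4 of any character (captured as 'head'); then the literal 'lj' repeated 2 times, then zero or more of a word character (captured as 'key').
Matches to split on: at [0:19] → 'kkgVOu@..xm5eljlj6p'; at [19:48] → '--. .-@zee7wn #-@zgthljljm5lp'.
`re.split` interleaves the captured-group text with the surrounding fragments.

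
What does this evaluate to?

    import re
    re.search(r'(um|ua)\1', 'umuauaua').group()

'uaua'

The backreference `\1` re-matches whatever the first group consumed, character for character.
Unlike `match`, `search` isn't anchored — it looks for the pattern anywhere in the string.
The match spans [2:6] → 'uaua'.
Captured: group 1 = 'ua'.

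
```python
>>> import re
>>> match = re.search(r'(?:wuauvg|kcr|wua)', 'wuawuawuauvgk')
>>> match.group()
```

`re.search` scans for the first position where the pattern succeeds.
The match spans [0:3] → 'wua'.

'wua'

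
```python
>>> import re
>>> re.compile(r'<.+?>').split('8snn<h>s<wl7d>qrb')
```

Matches to split on: at [4:7] → '<h>'; at [8:14] → '<wl7d>'.
Splitting on the pattern gives 3 pieces.

['8snn', 's', 'qrb']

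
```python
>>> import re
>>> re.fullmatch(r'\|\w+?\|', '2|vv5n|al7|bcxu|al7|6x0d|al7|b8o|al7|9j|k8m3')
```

`re.fullmatch` is like wrapping the pattern in `^…$` (in single-line mode).
Here there's no way to consume every character, so the call returns None.

None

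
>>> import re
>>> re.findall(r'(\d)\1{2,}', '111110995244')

`\1` is not a pattern — it's the concrete string captured by group 1, re-applied verbatim.
With a single group, `findall` returns only what that group captured — 1 item.

['1']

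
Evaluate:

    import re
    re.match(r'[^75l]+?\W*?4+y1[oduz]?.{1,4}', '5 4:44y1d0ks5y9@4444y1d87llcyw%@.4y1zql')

None

The pattern matches one or more of any character except [75l] (lazy); then zero or more of a non-word character (lazy), then one or more of the literal '4', then the literal 'y1'; then optionally one of [oduz], then 1 to 4 of any character.
`re.match` won't scan ahead — the pattern has to work from the very first character.
Here the string doesn't start with a match, so the call returns None.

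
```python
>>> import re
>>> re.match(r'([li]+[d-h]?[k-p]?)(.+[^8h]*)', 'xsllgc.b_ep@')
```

None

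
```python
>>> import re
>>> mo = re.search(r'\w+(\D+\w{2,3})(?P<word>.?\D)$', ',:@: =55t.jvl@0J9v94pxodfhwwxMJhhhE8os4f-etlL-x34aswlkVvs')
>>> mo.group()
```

Pattern: one or more of a word character; then one or more of a non-digit, then 2 to 3 of a word character (captured); then optionally any character, then a non-digit (captured as 'word'); then anchored at the end.
`re.search` scans for the first position where the pattern succeeds.
The match spans [46:57] → 'x34aswlkVvs'.
Captured: group 1 = 'kVv', group 2 = 's'.

'x34aswlkVvs'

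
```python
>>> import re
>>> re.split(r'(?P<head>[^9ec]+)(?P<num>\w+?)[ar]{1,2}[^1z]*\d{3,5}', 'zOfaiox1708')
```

The pattern matches one or more of any character except [9ec] (captured as 'head'); then one or more of a word character (lazy) (captured as 'num'); then 1 to 2 of one of [ar], then zero or more of any character except [1z], then 3 to 5 of a digit.
Matches to split on: at [0:11] → 'zOfaiox1708'.
`re.split` interleaves the captured-group text with the surrounding fragments.

['', 'zO', 'f', '']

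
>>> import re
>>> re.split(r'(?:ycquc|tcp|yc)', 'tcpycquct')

['', '', 't']

Alternation isn't longest-match — the leftmost alternative that fits at this position is chosen.
Matches to split on: at [0:3] → 'tcp'; at [3:8] → 'ycquc'.
`split` removes every match and returns the 3 fragments in between.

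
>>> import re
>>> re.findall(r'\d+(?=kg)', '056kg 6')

Lookahead/lookbehind check context without consuming it, so the matched span excludes the asserted characters.
With no groups in the pattern, `findall` gives back each whole match — 1 here.

['056']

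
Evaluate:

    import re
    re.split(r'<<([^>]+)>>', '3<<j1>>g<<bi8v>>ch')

Matches to split on: at [1:7] → '<<j1>>'; at [8:16] → '<<bi8v>>'.
The group in the pattern means `split` returns the separators' captures alongside the pieces.

['3', 'j1', 'g', 'bi8v', 'ch']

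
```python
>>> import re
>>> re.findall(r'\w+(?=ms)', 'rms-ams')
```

The `(?=…)`/`(?<=…)` assertion just peeks at neighbouring text; it doesn't advance the match position.
Matches: at [0:1] → 'r'; at [4:5] → 'a'.
`findall` yields the raw match text (2 of them) because the pattern has no groups.

['r', 'a']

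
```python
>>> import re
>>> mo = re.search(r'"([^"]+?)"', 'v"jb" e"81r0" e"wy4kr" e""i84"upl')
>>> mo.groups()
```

('jb',)

`re.search` tries every starting position until one works.
The match spans [1:5] → '"jb"'.
Captured: group 1 = 'jb'.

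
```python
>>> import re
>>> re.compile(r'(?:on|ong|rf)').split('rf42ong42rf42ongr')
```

Alternation isn't longest-match — the leftmost alternative that fits at this position is chosen.
`split` removes every match and returns the 5 fragments in between.

['', '42', 'g42', '42', 'gr']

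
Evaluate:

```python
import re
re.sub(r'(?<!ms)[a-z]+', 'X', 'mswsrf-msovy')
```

A negative assertion filters positions out without eating any characters.
Matches: at [0:6] → 'mswsrf'; at [7:12] → 'msovy'.
Each match is replaced by 'X'.

'X-X'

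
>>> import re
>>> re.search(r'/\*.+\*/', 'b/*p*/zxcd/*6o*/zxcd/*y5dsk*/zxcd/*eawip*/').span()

(1, 42)

The match spans [1:42] → '/*p*/zxcd/*6o*/zxcd/*y5dsk*/zxcd/*eawip*/'.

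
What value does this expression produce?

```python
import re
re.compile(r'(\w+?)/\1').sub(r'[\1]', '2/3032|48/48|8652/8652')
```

'2/3032|[48]|[8652]'

A backreference is literal: `\1` must see the identical characters the first group matched.
Matches: at [7:12] → '48/48'; at [13:22] → '8652/8652'.
Each match is replaced using the text its own group 1 captured.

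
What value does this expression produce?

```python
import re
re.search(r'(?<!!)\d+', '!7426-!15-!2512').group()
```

'426'

Because the assertion is negative and zero-width, positions next to the forbidden text are skipped.
`search` walks the string left to right and returns the first match it finds.
The match spans [2:5] → '426'.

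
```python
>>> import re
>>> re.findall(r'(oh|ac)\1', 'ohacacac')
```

After group 1 captures some text, `\1` only succeeds where that same text appears again.
`findall` collects group 1 from the one match (1 total).

['ac']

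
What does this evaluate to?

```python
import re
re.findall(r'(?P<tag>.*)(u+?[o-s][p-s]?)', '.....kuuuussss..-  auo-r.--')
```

[('.....kuuuussss..-  a', 'uo')]

Pattern: zero or more of any character (captured as 'tag'); then one or more of the literal 'u' (lazy), then a character in [o-s], then optionally a character in [p-s] (captured).
Scanning left to right: at [0:22] match '.....kuuuussss..-  auo', groups = ('.....kuuuussss..-  a', 'uo').
`findall` packs the 2 group values into a tuple for every match.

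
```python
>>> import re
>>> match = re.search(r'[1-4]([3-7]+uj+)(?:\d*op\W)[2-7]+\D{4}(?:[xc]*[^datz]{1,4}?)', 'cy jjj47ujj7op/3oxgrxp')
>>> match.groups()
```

('7ujj',)

This matches a character in [1-4]; then one or more of a character in [3-7], then the literal 'u', then one or more of a literal 'j' (captured); then zero or more of a digit, then the literal 'op', then a non-word character (non-capturing group); then one or more of a character in [2-7], then exactly 4 of a non-digit; then zero or more of one of [xc], then 1 to 4 of any character except [datz] (lazy) (non-capturing group).
Unlike `match`, `search` isn't anchored — it looks for the pattern anywhere in the string.
The match spans [6:22] → '47ujj7op/3oxgrxp'.
Captured: group 1 = '7ujj'.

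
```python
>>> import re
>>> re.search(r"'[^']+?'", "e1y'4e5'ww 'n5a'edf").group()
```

"'4e5'"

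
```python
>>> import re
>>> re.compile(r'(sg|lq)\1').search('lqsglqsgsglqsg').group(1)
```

`\1` has to match the exact text group 1 already captured.
Unlike `match`, `search` isn't anchored — it looks for the pattern anywhere in the string.
The match spans [6:10] → 'sgsg'.
Captured: group 1 = 'sg'.

'sg'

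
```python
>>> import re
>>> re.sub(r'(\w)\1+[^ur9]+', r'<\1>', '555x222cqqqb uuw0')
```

'<5><u>'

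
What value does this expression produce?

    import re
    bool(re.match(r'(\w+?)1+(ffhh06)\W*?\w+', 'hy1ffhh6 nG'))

`re.match` only tries the pattern at the start of the string.
Here the string doesn't start with a match, so the call returns None, and `bool(None)` is False.

False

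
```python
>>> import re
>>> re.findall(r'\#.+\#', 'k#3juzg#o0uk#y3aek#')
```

Matches: at [1:19] → '#3juzg#o0uk#y3aek#'.
Since nothing is captured, `findall` lists the 1 matched substring directly.

['#3juzg#o0uk#y3aek#']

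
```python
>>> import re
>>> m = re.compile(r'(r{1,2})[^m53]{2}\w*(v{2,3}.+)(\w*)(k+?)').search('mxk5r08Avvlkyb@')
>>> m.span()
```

(4, 12)

This matches 1 to 2 of a literal 'r' (captured); then exactly 2 of any character except [m53], then zero or more of a word character; then 2 to 3 of the literal 'v', then one or more of any character (captured); then zero or more of a word character (captured); then one or more of a literal 'k' (lazy) (captured).
`re.search` scans for the first position where the pattern succeeds.
The match spans [4:12] → 'r08Avvlk'.
Captured: group 1 = 'r', group 2 = 'vvl', group 3 = '', group 4 = 'k'.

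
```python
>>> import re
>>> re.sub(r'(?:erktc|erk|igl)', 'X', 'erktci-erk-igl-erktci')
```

Branches in `(...|...)` are attempted left-to-right; the first branch that allows the whole pattern to succeed is taken.
Matches: at [0:5] → 'erktc'; at [7:10] → 'erk'; at [11:14] → 'igl'; at [15:20] → 'erktc'.
Every occurrence is swapped for 'X'.

'Xi-X-X-Xi'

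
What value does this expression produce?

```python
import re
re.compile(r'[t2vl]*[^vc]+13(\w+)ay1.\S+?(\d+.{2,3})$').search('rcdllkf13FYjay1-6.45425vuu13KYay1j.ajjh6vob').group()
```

'dllkf13FYjay1-6.45425vuu13KYay1j.ajjh6vob'

The match spans [2:43] → 'dllkf13FYjay1-6.45425vuu13KYay1j.ajjh6vob'.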